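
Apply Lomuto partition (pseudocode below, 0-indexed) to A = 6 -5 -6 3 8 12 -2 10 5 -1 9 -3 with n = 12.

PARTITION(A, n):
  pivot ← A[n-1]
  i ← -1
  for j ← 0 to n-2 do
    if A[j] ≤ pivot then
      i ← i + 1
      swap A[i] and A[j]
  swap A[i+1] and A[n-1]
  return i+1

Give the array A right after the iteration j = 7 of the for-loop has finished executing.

-5 -6 6 3 8 12 -2 10 5 -1 9 -3

pivot = A[11] = -3; i = -1
j=0: A[0]=6 > -3 → no swap
j=1: A[1]=-5 ≤ -3 → i=0, swap A[0],A[1] → -5 6 -6 3 8 12 -2 10 5 -1 9 -3
j=2: A[2]=-6 ≤ -3 → i=1, swap A[1],A[2] → -5 -6 6 3 8 12 -2 10 5 -1 9 -3
j=3: A[3]=3 > -3 → no swap
j=4: A[4]=8 > -3 → no swap
j=5: A[5]=12 > -3 → no swap
j=6: A[6]=-2 > -3 → no swap
j=7: A[7]=10 > -3 → no swap
(after j=7) A = -5 -6 6 3 8 12 -2 10 5 -1 9 -3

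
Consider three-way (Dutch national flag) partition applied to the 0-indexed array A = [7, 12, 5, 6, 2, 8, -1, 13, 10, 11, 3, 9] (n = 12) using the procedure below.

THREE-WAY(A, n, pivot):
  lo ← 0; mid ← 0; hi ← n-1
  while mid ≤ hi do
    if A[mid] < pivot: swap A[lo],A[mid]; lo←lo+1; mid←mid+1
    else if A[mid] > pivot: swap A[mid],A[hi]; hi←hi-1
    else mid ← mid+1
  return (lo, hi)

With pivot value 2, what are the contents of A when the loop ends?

[-1, 2, 6, 5, 8, 12, 13, 10, 11, 3, 9, 7]

pivot = 2; lo=0, mid=0, hi=11
A[mid]=7>2: swap A[0],A[11]; hi=10 → [9, 12, 5, 6, 2, 8, -1, 13, 10, 11, 3, 7]
A[mid]=9>2: swap A[0],A[10]; hi=9 → [3, 12, 5, 6, 2, 8, -1, 13, 10, 11, 9, 7]
A[mid]=3>2: swap A[0],A[9]; hi=8 → [11, 12, 5, 6, 2, 8, -1, 13, 10, 3, 9, 7]
A[mid]=11>2: swap A[0],A[8]; hi=7 → [10, 12, 5, 6, 2, 8, -1, 13, 11, 3, 9, 7]
A[mid]=10>2: swap A[0],A[7]; hi=6 → [13, 12, 5, 6, 2, 8, -1, 10, 11, 3, 9, 7]
A[mid]=13>2: swap A[0],A[6]; hi=5 → [-1, 12, 5, 6, 2, 8, 13, 10, 11, 3, 9, 7]
A[mid]=-1<2: swap A[0],A[0]; lo=1,mid=1 → [-1, 12, 5, 6, 2, 8, 13, 10, 11, 3, 9, 7]
A[mid]=12>2: swap A[1],A[5]; hi=4 → [-1, 8, 5, 6, 2, 12, 13, 10, 11, 3, 9, 7]
A[mid]=8>2: swap A[1],A[4]; hi=3 → [-1, 2, 5, 6, 8, 12, 13, 10, 11, 3, 9, 7]
A[mid]=2=2: mid=2
A[mid]=5>2: swap A[2],A[3]; hi=2 → [-1, 2, 6, 5, 8, 12, 13, 10, 11, 3, 9, 7]
A[mid]=6>2: swap A[2],A[2]; hi=1 → [-1, 2, 6, 5, 8, 12, 13, 10, 11, 3, 9, 7]
end: lo=1, hi=1; A = [-1, 2, 6, 5, 8, 12, 13, 10, 11, 3, 9, 7]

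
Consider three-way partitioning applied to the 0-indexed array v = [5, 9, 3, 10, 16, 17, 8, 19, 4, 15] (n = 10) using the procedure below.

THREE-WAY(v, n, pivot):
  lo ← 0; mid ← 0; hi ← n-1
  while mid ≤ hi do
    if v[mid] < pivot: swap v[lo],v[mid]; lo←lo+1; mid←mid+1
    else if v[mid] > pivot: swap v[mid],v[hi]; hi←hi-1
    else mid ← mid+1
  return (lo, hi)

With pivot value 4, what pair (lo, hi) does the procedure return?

(1, 1)

lo=0 mid=0 hi=9
5>4: swap(0,9), hi=8 ⇒ [15, 9, 3, 10, 16, 17, 8, 19, 4, 5]
15>4: swap(0,8), hi=7 ⇒ [4, 9, 3, 10, 16, 17, 8, 19, 15, 5]
4=4: mid=1
9>4: swap(1,7), hi=6 ⇒ [4, 19, 3, 10, 16, 17, 8, 9, 15, 5]
19>4: swap(1,6), hi=5 ⇒ [4, 8, 3, 10, 16, 17, 19, 9, 15, 5]
8>4: swap(1,5), hi=4 ⇒ [4, 17, 3, 10, 16, 8, 19, 9, 15, 5]
17>4: swap(1,4), hi=3 ⇒ [4, 16, 3, 10, 17, 8, 19, 9, 15, 5]
16>4: swap(1,3), hi=2 ⇒ [4, 10, 3, 16, 17, 8, 19, 9, 15, 5]
10>4: swap(1,2), hi=1 ⇒ [4, 3, 10, 16, 17, 8, 19, 9, 15, 5]
3<4: swap(0,1), lo=1 mid=2 ⇒ [3, 4, 10, 16, 17, 8, 19, 9, 15, 5]
done. lo=1 hi=1; v=[3, 4, 10, 16, 17, 8, 19, 9, 15, 5]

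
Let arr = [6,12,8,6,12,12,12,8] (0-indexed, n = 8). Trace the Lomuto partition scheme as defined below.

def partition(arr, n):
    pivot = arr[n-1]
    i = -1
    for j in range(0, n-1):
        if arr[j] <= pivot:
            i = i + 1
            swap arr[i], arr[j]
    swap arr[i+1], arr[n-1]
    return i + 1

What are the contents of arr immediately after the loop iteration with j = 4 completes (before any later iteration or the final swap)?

pivot = arr[7] = 8; i = -1
j=0: arr[0]=6 ≤ 8 → i=0, swap arr[0],arr[0] (no change) → [6,12,8,6,12,12,12,8]
j=1: arr[1]=12 > 8 → no swap
j=2: arr[2]=8 ≤ 8 → i=1, swap arr[1],arr[2] → [6,8,12,6,12,12,12,8]
j=3: arr[3]=6 ≤ 8 → i=2, swap arr[2],arr[3] → [6,8,6,12,12,12,12,8]
j=4: arr[4]=12 > 8 → no swap
(after j=4) arr = [6,8,6,12,12,12,12,8]

[6,8,6,12,12,12,12,8]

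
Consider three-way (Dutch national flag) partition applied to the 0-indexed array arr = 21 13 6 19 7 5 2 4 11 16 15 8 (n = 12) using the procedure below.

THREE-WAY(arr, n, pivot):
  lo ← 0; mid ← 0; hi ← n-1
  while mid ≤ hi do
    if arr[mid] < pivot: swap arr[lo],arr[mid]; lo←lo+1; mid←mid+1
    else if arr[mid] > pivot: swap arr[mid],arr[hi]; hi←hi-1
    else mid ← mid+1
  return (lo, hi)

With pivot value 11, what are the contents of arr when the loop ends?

lo=0 mid=0 hi=11
21>11: swap(0,11), hi=10 ⇒ 8 13 6 19 7 5 2 4 11 16 15 21
8<11: swap(0,0), lo=1 mid=1 ⇒ 8 13 6 19 7 5 2 4 11 16 15 21
13>11: swap(1,10), hi=9 ⇒ 8 15 6 19 7 5 2 4 11 16 13 21
15>11: swap(1,9), hi=8 ⇒ 8 16 6 19 7 5 2 4 11 15 13 21
16>11: swap(1,8), hi=7 ⇒ 8 11 6 19 7 5 2 4 16 15 13 21
11=11: mid=2
6<11: swap(1,2), lo=2 mid=3 ⇒ 8 6 11 19 7 5 2 4 16 15 13 21
19>11: swap(3,7), hi=6 ⇒ 8 6 11 4 7 5 2 19 16 15 13 21
4<11: swap(2,3), lo=3 mid=4 ⇒ 8 6 4 11 7 5 2 19 16 15 13 21
7<11: swap(3,4), lo=4 mid=5 ⇒ 8 6 4 7 11 5 2 19 16 15 13 21
5<11: swap(4,5), lo=5 mid=6 ⇒ 8 6 4 7 5 11 2 19 16 15 13 21
2<11: swap(5,6), lo=6 mid=7 ⇒ 8 6 4 7 5 2 11 19 16 15 13 21
done. lo=6 hi=6; arr=8 6 4 7 5 2 11 19 16 15 13 21

8 6 4 7 5 2 11 19 16 15 13 21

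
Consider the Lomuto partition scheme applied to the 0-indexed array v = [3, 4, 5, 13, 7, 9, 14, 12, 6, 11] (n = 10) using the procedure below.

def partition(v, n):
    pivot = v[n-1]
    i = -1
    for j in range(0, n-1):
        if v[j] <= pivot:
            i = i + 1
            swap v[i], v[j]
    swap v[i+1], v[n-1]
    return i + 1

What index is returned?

6

pivot=11, i=-1
j=0: 3≤11, i=0, swap(0,0) ⇒ [3, 4, 5, 13, 7, 9, 14, 12, 6, 11]
j=1: 4≤11, i=1, swap(1,1) ⇒ [3, 4, 5, 13, 7, 9, 14, 12, 6, 11]
j=2: 5≤11, i=2, swap(2,2) ⇒ [3, 4, 5, 13, 7, 9, 14, 12, 6, 11]
j=3: 13>11, skip
j=4: 7≤11, i=3, swap(3,4) ⇒ [3, 4, 5, 7, 13, 9, 14, 12, 6, 11]
j=5: 9≤11, i=4, swap(4,5) ⇒ [3, 4, 5, 7, 9, 13, 14, 12, 6, 11]
j=6: 14>11, skip
j=7: 12>11, skip
j=8: 6≤11, i=5, swap(5,8) ⇒ [3, 4, 5, 7, 9, 6, 14, 12, 13, 11]
swap(6,9) ⇒ [3, 4, 5, 7, 9, 6, 11, 12, 13, 14]; return 6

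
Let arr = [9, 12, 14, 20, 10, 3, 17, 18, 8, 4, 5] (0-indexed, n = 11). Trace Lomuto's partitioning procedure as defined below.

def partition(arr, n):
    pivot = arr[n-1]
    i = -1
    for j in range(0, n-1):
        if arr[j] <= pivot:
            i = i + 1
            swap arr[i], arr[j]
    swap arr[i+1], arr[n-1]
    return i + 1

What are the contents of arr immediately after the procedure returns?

pivot = arr[10] = 5; i = -1
j=0: arr[0]=9 > 5 → no swap
j=1: arr[1]=12 > 5 → no swap
j=2: arr[2]=14 > 5 → no swap
j=3: arr[3]=20 > 5 → no swap
j=4: arr[4]=10 > 5 → no swap
j=5: arr[5]=3 ≤ 5 → i=0, swap arr[0],arr[5] → [3, 12, 14, 20, 10, 9, 17, 18, 8, 4, 5]
j=6: arr[6]=17 > 5 → no swap
j=7: arr[7]=18 > 5 → no swap
j=8: arr[8]=8 > 5 → no swap
j=9: arr[9]=4 ≤ 5 → i=1, swap arr[1],arr[9] → [3, 4, 14, 20, 10, 9, 17, 18, 8, 12, 5]
final swap arr[2],arr[10] → [3, 4, 5, 20, 10, 9, 17, 18, 8, 12, 14]; return 2

[3, 4, 5, 20, 10, 9, 17, 18, 8, 12, 14]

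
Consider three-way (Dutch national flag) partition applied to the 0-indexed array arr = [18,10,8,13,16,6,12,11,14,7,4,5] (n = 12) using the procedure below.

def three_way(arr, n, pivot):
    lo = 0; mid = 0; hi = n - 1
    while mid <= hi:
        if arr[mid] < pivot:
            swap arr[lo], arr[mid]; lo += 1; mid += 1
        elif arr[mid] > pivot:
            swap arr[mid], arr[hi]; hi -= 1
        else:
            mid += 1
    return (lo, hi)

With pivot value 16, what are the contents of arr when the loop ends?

lo=0 mid=0 hi=11
18>16: swap(0,11), hi=10 ⇒ [5,10,8,13,16,6,12,11,14,7,4,18]
5<16: swap(0,0), lo=1 mid=1 ⇒ [5,10,8,13,16,6,12,11,14,7,4,18]
10<16: swap(1,1), lo=2 mid=2 ⇒ [5,10,8,13,16,6,12,11,14,7,4,18]
8<16: swap(2,2), lo=3 mid=3 ⇒ [5,10,8,13,16,6,12,11,14,7,4,18]
13<16: swap(3,3), lo=4 mid=4 ⇒ [5,10,8,13,16,6,12,11,14,7,4,18]
16=16: mid=5
6<16: swap(4,5), lo=5 mid=6 ⇒ [5,10,8,13,6,16,12,11,14,7,4,18]
12<16: swap(5,6), lo=6 mid=7 ⇒ [5,10,8,13,6,12,16,11,14,7,4,18]
11<16: swap(6,7), lo=7 mid=8 ⇒ [5,10,8,13,6,12,11,16,14,7,4,18]
14<16: swap(7,8), lo=8 mid=9 ⇒ [5,10,8,13,6,12,11,14,16,7,4,18]
7<16: swap(8,9), lo=9 mid=10 ⇒ [5,10,8,13,6,12,11,14,7,16,4,18]
4<16: swap(9,10), lo=10 mid=11 ⇒ [5,10,8,13,6,12,11,14,7,4,16,18]
done. lo=10 hi=10; arr=[5,10,8,13,6,12,11,14,7,4,16,18]

[5,10,8,13,6,12,11,14,7,4,16,18]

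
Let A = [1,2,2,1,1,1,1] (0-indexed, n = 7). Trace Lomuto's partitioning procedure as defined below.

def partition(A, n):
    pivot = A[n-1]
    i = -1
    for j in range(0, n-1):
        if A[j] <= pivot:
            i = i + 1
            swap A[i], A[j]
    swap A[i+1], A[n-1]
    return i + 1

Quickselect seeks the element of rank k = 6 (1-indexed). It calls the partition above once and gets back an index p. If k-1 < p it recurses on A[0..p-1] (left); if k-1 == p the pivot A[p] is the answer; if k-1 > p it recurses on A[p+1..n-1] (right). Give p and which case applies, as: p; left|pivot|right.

pivot=1, i=-1
j=0: 1≤1, i=0, swap(0,0) ⇒ [1,2,2,1,1,1,1]
j=1: 2>1, skip
j=2: 2>1, skip
j=3: 1≤1, i=1, swap(1,3) ⇒ [1,1,2,2,1,1,1]
j=4: 1≤1, i=2, swap(2,4) ⇒ [1,1,1,2,2,1,1]
j=5: 1≤1, i=3, swap(3,5) ⇒ [1,1,1,1,2,2,1]
swap(4,6) ⇒ [1,1,1,1,1,2,2]; return 4
p = 4; k-1 = 5 > 4 ⇒ right

4; right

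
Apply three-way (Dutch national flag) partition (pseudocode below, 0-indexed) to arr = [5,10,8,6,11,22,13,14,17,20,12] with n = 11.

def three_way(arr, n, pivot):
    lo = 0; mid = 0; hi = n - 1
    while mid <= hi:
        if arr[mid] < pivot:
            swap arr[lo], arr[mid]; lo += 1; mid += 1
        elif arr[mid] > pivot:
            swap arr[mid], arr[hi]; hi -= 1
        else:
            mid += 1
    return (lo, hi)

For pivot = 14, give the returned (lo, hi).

lo=0 mid=0 hi=10
5<14: swap(0,0), lo=1 mid=1 ⇒ [5,10,8,6,11,22,13,14,17,20,12]
10<14: swap(1,1), lo=2 mid=2 ⇒ [5,10,8,6,11,22,13,14,17,20,12]
8<14: swap(2,2), lo=3 mid=3 ⇒ [5,10,8,6,11,22,13,14,17,20,12]
6<14: swap(3,3), lo=4 mid=4 ⇒ [5,10,8,6,11,22,13,14,17,20,12]
11<14: swap(4,4), lo=5 mid=5 ⇒ [5,10,8,6,11,22,13,14,17,20,12]
22>14: swap(5,10), hi=9 ⇒ [5,10,8,6,11,12,13,14,17,20,22]
12<14: swap(5,5), lo=6 mid=6 ⇒ [5,10,8,6,11,12,13,14,17,20,22]
13<14: swap(6,6), lo=7 mid=7 ⇒ [5,10,8,6,11,12,13,14,17,20,22]
14=14: mid=8
17>14: swap(8,9), hi=8 ⇒ [5,10,8,6,11,12,13,14,20,17,22]
20>14: swap(8,8), hi=7 ⇒ [5,10,8,6,11,12,13,14,20,17,22]
done. lo=7 hi=7; arr=[5,10,8,6,11,12,13,14,20,17,22]

(7, 7)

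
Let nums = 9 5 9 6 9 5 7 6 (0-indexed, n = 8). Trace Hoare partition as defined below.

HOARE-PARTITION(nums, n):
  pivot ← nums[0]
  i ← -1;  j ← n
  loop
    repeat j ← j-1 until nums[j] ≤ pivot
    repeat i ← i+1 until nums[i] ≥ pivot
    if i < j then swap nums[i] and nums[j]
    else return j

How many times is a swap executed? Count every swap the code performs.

3

pivot = nums[0] = 9; i = -1, j = 8
j→7 (nums[7]=6≤9), i→0 (nums[0]=9≥9); i<j, swap → 6 5 9 6 9 5 7 9
j→6 (nums[6]=7≤9), i→2 (nums[2]=9≥9); i<j, swap → 6 5 7 6 9 5 9 9
j→5 (nums[5]=5≤9), i→4 (nums[4]=9≥9); i<j, swap → 6 5 7 6 5 9 9 9
j→4, i→5; i≥j, return j=4. nums = 6 5 7 6 5 9 9 9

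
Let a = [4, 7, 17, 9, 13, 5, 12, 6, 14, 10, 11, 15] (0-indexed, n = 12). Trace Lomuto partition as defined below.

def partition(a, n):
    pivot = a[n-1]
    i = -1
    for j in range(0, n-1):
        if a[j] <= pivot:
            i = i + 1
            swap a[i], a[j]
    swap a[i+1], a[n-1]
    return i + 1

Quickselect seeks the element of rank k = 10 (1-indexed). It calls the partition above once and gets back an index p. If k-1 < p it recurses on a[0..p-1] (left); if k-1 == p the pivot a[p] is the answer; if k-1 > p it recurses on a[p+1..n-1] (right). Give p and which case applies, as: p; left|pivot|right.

pivot = a[11] = 15; i = -1
j=0: a[0]=4 ≤ 15 → i=0, swap a[0],a[0] (no change) → [4, 7, 17, 9, 13, 5, 12, 6, 14, 10, 11, 15]
j=1: a[1]=7 ≤ 15 → i=1, swap a[1],a[1] (no change) → [4, 7, 17, 9, 13, 5, 12, 6, 14, 10, 11, 15]
j=2: a[2]=17 > 15 → no swap
j=3: a[3]=9 ≤ 15 → i=2, swap a[2],a[3] → [4, 7, 9, 17, 13, 5, 12, 6, 14, 10, 11, 15]
j=4: a[4]=13 ≤ 15 → i=3, swap a[3],a[4] → [4, 7, 9, 13, 17, 5, 12, 6, 14, 10, 11, 15]
j=5: a[5]=5 ≤ 15 → i=4, swap a[4],a[5] → [4, 7, 9, 13, 5, 17, 12, 6, 14, 10, 11, 15]
j=6: a[6]=12 ≤ 15 → i=5, swap a[5],a[6] → [4, 7, 9, 13, 5, 12, 17, 6, 14, 10, 11, 15]
j=7: a[7]=6 ≤ 15 → i=6, swap a[6],a[7] → [4, 7, 9, 13, 5, 12, 6, 17, 14, 10, 11, 15]
j=8: a[8]=14 ≤ 15 → i=7, swap a[7],a[8] → [4, 7, 9, 13, 5, 12, 6, 14, 17, 10, 11, 15]
j=9: a[9]=10 ≤ 15 → i=8, swap a[8],a[9] → [4, 7, 9, 13, 5, 12, 6, 14, 10, 17, 11, 15]
j=10: a[10]=11 ≤ 15 → i=9, swap a[9],a[10] → [4, 7, 9, 13, 5, 12, 6, 14, 10, 11, 17, 15]
final swap a[10],a[11] → [4, 7, 9, 13, 5, 12, 6, 14, 10, 11, 15, 17]; return 10
p = 10; k-1 = 9 < 10 ⇒ left

10; left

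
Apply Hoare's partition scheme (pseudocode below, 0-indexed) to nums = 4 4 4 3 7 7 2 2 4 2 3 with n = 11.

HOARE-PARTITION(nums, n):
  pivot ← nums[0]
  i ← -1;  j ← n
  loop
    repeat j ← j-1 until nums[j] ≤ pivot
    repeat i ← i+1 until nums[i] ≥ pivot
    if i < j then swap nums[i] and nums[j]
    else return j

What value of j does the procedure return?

5

pivot = nums[0] = 4; i = -1, j = 11
j→10 (nums[10]=3≤4), i→0 (nums[0]=4≥4); i<j, swap → 3 4 4 3 7 7 2 2 4 2 4
j→9 (nums[9]=2≤4), i→1 (nums[1]=4≥4); i<j, swap → 3 2 4 3 7 7 2 2 4 4 4
j→8 (nums[8]=4≤4), i→2 (nums[2]=4≥4); i<j, swap → 3 2 4 3 7 7 2 2 4 4 4
j→7 (nums[7]=2≤4), i→4 (nums[4]=7≥4); i<j, swap → 3 2 4 3 2 7 2 7 4 4 4
j→6 (nums[6]=2≤4), i→5 (nums[5]=7≥4); i<j, swap → 3 2 4 3 2 2 7 7 4 4 4
j→5, i→6; i≥j, return j=5. nums = 3 2 4 3 2 2 7 7 4 4 4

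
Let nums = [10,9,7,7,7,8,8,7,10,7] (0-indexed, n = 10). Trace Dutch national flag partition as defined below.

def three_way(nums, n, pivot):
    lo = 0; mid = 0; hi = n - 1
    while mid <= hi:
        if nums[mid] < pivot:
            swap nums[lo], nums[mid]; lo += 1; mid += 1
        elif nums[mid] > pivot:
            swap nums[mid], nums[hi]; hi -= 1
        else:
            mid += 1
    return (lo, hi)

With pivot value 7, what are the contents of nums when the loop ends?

lo=0 mid=0 hi=9
10>7: swap(0,9), hi=8 ⇒ [7,9,7,7,7,8,8,7,10,10]
7=7: mid=1
9>7: swap(1,8), hi=7 ⇒ [7,10,7,7,7,8,8,7,9,10]
10>7: swap(1,7), hi=6 ⇒ [7,7,7,7,7,8,8,10,9,10]
7=7: mid=2
7=7: mid=3
7=7: mid=4
7=7: mid=5
8>7: swap(5,6), hi=5 ⇒ [7,7,7,7,7,8,8,10,9,10]
8>7: swap(5,5), hi=4 ⇒ [7,7,7,7,7,8,8,10,9,10]
done. lo=0 hi=4; nums=[7,7,7,7,7,8,8,10,9,10]

[7,7,7,7,7,8,8,10,9,10]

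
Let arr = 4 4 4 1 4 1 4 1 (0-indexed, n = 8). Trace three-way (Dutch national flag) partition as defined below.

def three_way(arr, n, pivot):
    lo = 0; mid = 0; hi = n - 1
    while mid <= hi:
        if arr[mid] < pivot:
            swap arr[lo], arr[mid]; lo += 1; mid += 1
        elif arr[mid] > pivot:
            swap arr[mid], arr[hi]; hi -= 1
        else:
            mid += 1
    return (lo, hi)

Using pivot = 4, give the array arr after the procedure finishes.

pivot = 4; lo=0, mid=0, hi=7
arr[mid]=4=4: mid=1
arr[mid]=4=4: mid=2
arr[mid]=4=4: mid=3
arr[mid]=1<4: swap arr[0],arr[3]; lo=1,mid=4 → 1 4 4 4 4 1 4 1
arr[mid]=4=4: mid=5
arr[mid]=1<4: swap arr[1],arr[5]; lo=2,mid=6 → 1 1 4 4 4 4 4 1
arr[mid]=4=4: mid=7
arr[mid]=1<4: swap arr[2],arr[7]; lo=3,mid=8 → 1 1 1 4 4 4 4 4
end: lo=3, hi=7; arr = 1 1 1 4 4 4 4 4

1 1 1 4 4 4 4 4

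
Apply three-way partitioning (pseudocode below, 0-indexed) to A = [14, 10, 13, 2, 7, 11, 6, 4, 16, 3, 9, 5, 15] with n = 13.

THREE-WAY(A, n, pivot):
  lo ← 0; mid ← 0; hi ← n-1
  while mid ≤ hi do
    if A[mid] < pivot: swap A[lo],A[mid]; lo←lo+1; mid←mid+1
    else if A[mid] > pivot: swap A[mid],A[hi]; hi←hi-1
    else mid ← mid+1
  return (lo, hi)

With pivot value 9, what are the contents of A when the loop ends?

pivot = 9; lo=0, mid=0, hi=12
A[mid]=14>9: swap A[0],A[12]; hi=11 → [15, 10, 13, 2, 7, 11, 6, 4, 16, 3, 9, 5, 14]
A[mid]=15>9: swap A[0],A[11]; hi=10 → [5, 10, 13, 2, 7, 11, 6, 4, 16, 3, 9, 15, 14]
A[mid]=5<9: swap A[0],A[0]; lo=1,mid=1 → [5, 10, 13, 2, 7, 11, 6, 4, 16, 3, 9, 15, 14]
A[mid]=10>9: swap A[1],A[10]; hi=9 → [5, 9, 13, 2, 7, 11, 6, 4, 16, 3, 10, 15, 14]
A[mid]=9=9: mid=2
A[mid]=13>9: swap A[2],A[9]; hi=8 → [5, 9, 3, 2, 7, 11, 6, 4, 16, 13, 10, 15, 14]
A[mid]=3<9: swap A[1],A[2]; lo=2,mid=3 → [5, 3, 9, 2, 7, 11, 6, 4, 16, 13, 10, 15, 14]
A[mid]=2<9: swap A[2],A[3]; lo=3,mid=4 → [5, 3, 2, 9, 7, 11, 6, 4, 16, 13, 10, 15, 14]
A[mid]=7<9: swap A[3],A[4]; lo=4,mid=5 → [5, 3, 2, 7, 9, 11, 6, 4, 16, 13, 10, 15, 14]
A[mid]=11>9: swap A[5],A[8]; hi=7 → [5, 3, 2, 7, 9, 16, 6, 4, 11, 13, 10, 15, 14]
A[mid]=16>9: swap A[5],A[7]; hi=6 → [5, 3, 2, 7, 9, 4, 6, 16, 11, 13, 10, 15, 14]
A[mid]=4<9: swap A[4],A[5]; lo=5,mid=6 → [5, 3, 2, 7, 4, 9, 6, 16, 11, 13, 10, 15, 14]
A[mid]=6<9: swap A[5],A[6]; lo=6,mid=7 → [5, 3, 2, 7, 4, 6, 9, 16, 11, 13, 10, 15, 14]
end: lo=6, hi=6; A = [5, 3, 2, 7, 4, 6, 9, 16, 11, 13, 10, 15, 14]

[5, 3, 2, 7, 4, 6, 9, 16, 11, 13, 10, 15, 14]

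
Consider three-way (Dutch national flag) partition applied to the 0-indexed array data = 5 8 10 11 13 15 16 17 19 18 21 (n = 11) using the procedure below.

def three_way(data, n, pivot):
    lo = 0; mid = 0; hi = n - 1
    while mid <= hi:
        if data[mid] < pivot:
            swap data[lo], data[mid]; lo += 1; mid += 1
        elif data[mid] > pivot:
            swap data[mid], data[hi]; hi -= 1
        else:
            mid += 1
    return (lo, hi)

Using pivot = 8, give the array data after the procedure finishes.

lo=0 mid=0 hi=10
5<8: swap(0,0), lo=1 mid=1 ⇒ 5 8 10 11 13 15 16 17 19 18 21
8=8: mid=2
10>8: swap(2,10), hi=9 ⇒ 5 8 21 11 13 15 16 17 19 18 10
21>8: swap(2,9), hi=8 ⇒ 5 8 18 11 13 15 16 17 19 21 10
18>8: swap(2,8), hi=7 ⇒ 5 8 19 11 13 15 16 17 18 21 10
19>8: swap(2,7), hi=6 ⇒ 5 8 17 11 13 15 16 19 18 21 10
17>8: swap(2,6), hi=5 ⇒ 5 8 16 11 13 15 17 19 18 21 10
16>8: swap(2,5), hi=4 ⇒ 5 8 15 11 13 16 17 19 18 21 10
15>8: swap(2,4), hi=3 ⇒ 5 8 13 11 15 16 17 19 18 21 10
13>8: swap(2,3), hi=2 ⇒ 5 8 11 13 15 16 17 19 18 21 10
11>8: swap(2,2), hi=1 ⇒ 5 8 11 13 15 16 17 19 18 21 10
done. lo=1 hi=1; data=5 8 11 13 15 16 17 19 18 21 10

5 8 11 13 15 16 17 19 18 21 10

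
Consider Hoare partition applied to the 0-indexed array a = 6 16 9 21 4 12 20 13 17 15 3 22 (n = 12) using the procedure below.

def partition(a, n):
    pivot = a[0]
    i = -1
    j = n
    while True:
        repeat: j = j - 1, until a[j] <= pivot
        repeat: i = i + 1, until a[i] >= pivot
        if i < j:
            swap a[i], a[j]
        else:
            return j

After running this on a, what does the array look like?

pivot = a[0] = 6; i = -1, j = 12
j→10 (a[10]=3≤6), i→0 (a[0]=6≥6); i<j, swap → 3 16 9 21 4 12 20 13 17 15 6 22
j→4 (a[4]=4≤6), i→1 (a[1]=16≥6); i<j, swap → 3 4 9 21 16 12 20 13 17 15 6 22
j→1, i→2; i≥j, return j=1. a = 3 4 9 21 16 12 20 13 17 15 6 22

3 4 9 21 16 12 20 13 17 15 6 22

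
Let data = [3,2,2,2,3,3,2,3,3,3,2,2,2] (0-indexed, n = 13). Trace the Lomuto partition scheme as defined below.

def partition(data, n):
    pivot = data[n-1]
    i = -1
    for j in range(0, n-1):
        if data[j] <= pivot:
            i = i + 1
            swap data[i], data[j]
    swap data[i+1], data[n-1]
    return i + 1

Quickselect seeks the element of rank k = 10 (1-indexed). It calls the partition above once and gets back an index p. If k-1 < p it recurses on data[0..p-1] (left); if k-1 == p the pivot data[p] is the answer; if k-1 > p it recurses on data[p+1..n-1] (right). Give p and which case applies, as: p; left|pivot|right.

pivot=2, i=-1
j=0: 3>2, skip
j=1: 2≤2, i=0, swap(0,1) ⇒ [2,3,2,2,3,3,2,3,3,3,2,2,2]
j=2: 2≤2, i=1, swap(1,2) ⇒ [2,2,3,2,3,3,2,3,3,3,2,2,2]
j=3: 2≤2, i=2, swap(2,3) ⇒ [2,2,2,3,3,3,2,3,3,3,2,2,2]
j=4: 3>2, skip
j=5: 3>2, skip
j=6: 2≤2, i=3, swap(3,6) ⇒ [2,2,2,2,3,3,3,3,3,3,2,2,2]
j=7: 3>2, skip
j=8: 3>2, skip
j=9: 3>2, skip
j=10: 2≤2, i=4, swap(4,10) ⇒ [2,2,2,2,2,3,3,3,3,3,3,2,2]
j=11: 2≤2, i=5, swap(5,11) ⇒ [2,2,2,2,2,2,3,3,3,3,3,3,2]
swap(6,12) ⇒ [2,2,2,2,2,2,2,3,3,3,3,3,3]; return 6
p = 6; k-1 = 9 > 6 ⇒ right

6; right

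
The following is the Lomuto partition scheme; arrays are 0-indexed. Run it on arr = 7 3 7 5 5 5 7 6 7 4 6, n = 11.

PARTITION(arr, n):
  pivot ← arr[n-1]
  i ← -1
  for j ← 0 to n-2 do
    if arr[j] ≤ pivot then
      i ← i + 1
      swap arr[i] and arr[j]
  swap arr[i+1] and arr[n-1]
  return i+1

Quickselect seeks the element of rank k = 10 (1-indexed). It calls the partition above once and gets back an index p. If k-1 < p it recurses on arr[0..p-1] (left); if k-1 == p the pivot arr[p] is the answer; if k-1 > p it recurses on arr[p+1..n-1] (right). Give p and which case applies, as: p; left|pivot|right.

6; right

pivot = arr[10] = 6; i = -1
j=0: arr[0]=7 > 6 → no swap
j=1: arr[1]=3 ≤ 6 → i=0, swap arr[0],arr[1] → 3 7 7 5 5 5 7 6 7 4 6
j=2: arr[2]=7 > 6 → no swap
j=3: arr[3]=5 ≤ 6 → i=1, swap arr[1],arr[3] → 3 5 7 7 5 5 7 6 7 4 6
j=4: arr[4]=5 ≤ 6 → i=2, swap arr[2],arr[4] → 3 5 5 7 7 5 7 6 7 4 6
j=5: arr[5]=5 ≤ 6 → i=3, swap arr[3],arr[5] → 3 5 5 5 7 7 7 6 7 4 6
j=6: arr[6]=7 > 6 → no swap
j=7: arr[7]=6 ≤ 6 → i=4, swap arr[4],arr[7] → 3 5 5 5 6 7 7 7 7 4 6
j=8: arr[8]=7 > 6 → no swap
j=9: arr[9]=4 ≤ 6 → i=5, swap arr[5],arr[9] → 3 5 5 5 6 4 7 7 7 7 6
final swap arr[6],arr[10] → 3 5 5 5 6 4 6 7 7 7 7; return 6
p = 6; k-1 = 9 > 6 ⇒ right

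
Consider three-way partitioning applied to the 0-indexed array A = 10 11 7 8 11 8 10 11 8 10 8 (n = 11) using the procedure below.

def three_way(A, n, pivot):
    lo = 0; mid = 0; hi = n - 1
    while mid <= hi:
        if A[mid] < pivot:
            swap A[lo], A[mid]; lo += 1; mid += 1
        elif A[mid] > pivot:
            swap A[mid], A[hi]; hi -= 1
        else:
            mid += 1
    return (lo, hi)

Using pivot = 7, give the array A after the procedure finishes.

lo=0 mid=0 hi=10
10>7: swap(0,10), hi=9 ⇒ 8 11 7 8 11 8 10 11 8 10 10
8>7: swap(0,9), hi=8 ⇒ 10 11 7 8 11 8 10 11 8 8 10
10>7: swap(0,8), hi=7 ⇒ 8 11 7 8 11 8 10 11 10 8 10
8>7: swap(0,7), hi=6 ⇒ 11 11 7 8 11 8 10 8 10 8 10
11>7: swap(0,6), hi=5 ⇒ 10 11 7 8 11 8 11 8 10 8 10
10>7: swap(0,5), hi=4 ⇒ 8 11 7 8 11 10 11 8 10 8 10
8>7: swap(0,4), hi=3 ⇒ 11 11 7 8 8 10 11 8 10 8 10
11>7: swap(0,3), hi=2 ⇒ 8 11 7 11 8 10 11 8 10 8 10
8>7: swap(0,2), hi=1 ⇒ 7 11 8 11 8 10 11 8 10 8 10
7=7: mid=1
11>7: swap(1,1), hi=0 ⇒ 7 11 8 11 8 10 11 8 10 8 10
done. lo=0 hi=0; A=7 11 8 11 8 10 11 8 10 8 10

7 11 8 11 8 10 11 8 10 8 10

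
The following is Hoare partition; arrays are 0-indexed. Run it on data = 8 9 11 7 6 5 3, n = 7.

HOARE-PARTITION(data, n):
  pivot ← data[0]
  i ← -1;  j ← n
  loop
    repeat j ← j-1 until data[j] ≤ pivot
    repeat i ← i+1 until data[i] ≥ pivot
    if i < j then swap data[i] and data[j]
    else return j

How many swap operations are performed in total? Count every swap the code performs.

pivot=8
j stops at 6 (3), i stops at 0 (8); swap ⇒ 3 9 11 7 6 5 8
j stops at 5 (5), i stops at 1 (9); swap ⇒ 3 5 11 7 6 9 8
j stops at 4 (6), i stops at 2 (11); swap ⇒ 3 5 6 7 11 9 8
j stops at 3, i stops at 4; i≥j ⇒ return 3. data=3 5 6 7 11 9 8

3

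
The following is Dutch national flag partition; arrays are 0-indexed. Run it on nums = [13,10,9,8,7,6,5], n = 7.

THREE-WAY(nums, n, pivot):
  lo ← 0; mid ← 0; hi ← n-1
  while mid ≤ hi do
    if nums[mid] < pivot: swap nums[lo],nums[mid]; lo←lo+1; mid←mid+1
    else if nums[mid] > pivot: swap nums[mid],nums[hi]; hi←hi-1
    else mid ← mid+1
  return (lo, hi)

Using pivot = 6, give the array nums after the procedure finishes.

[5,6,8,7,9,10,13]

lo=0 mid=0 hi=6
13>6: swap(0,6), hi=5 ⇒ [5,10,9,8,7,6,13]
5<6: swap(0,0), lo=1 mid=1 ⇒ [5,10,9,8,7,6,13]
10>6: swap(1,5), hi=4 ⇒ [5,6,9,8,7,10,13]
6=6: mid=2
9>6: swap(2,4), hi=3 ⇒ [5,6,7,8,9,10,13]
7>6: swap(2,3), hi=2 ⇒ [5,6,8,7,9,10,13]
8>6: swap(2,2), hi=1 ⇒ [5,6,8,7,9,10,13]
done. lo=1 hi=1; nums=[5,6,8,7,9,10,13]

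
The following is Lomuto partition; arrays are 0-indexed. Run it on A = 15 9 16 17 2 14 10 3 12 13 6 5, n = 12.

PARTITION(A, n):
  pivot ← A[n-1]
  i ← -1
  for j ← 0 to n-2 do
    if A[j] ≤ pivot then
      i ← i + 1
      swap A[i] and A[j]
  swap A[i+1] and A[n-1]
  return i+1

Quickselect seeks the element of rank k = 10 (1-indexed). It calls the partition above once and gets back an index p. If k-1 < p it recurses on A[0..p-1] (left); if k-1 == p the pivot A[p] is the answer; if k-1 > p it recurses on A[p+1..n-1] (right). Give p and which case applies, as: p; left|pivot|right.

pivot = A[11] = 5; i = -1
j=0: A[0]=15 > 5 → no swap
j=1: A[1]=9 > 5 → no swap
j=2: A[2]=16 > 5 → no swap
j=3: A[3]=17 > 5 → no swap
j=4: A[4]=2 ≤ 5 → i=0, swap A[0],A[4] → 2 9 16 17 15 14 10 3 12 13 6 5
j=5: A[5]=14 > 5 → no swap
j=6: A[6]=10 > 5 → no swap
j=7: A[7]=3 ≤ 5 → i=1, swap A[1],A[7] → 2 3 16 17 15 14 10 9 12 13 6 5
j=8: A[8]=12 > 5 → no swap
j=9: A[9]=13 > 5 → no swap
j=10: A[10]=6 > 5 → no swap
final swap A[2],A[11] → 2 3 5 17 15 14 10 9 12 13 6 16; return 2
p = 2; k-1 = 9 > 2 ⇒ right

2; right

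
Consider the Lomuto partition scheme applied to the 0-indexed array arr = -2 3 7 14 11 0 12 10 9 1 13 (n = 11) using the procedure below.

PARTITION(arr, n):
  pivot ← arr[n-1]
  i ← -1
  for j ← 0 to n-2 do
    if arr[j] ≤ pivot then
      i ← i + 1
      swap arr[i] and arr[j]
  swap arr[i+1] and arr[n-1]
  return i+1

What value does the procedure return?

9

pivot=13, i=-1
j=0: -2≤13, i=0, swap(0,0) ⇒ -2 3 7 14 11 0 12 10 9 1 13
j=1: 3≤13, i=1, swap(1,1) ⇒ -2 3 7 14 11 0 12 10 9 1 13
j=2: 7≤13, i=2, swap(2,2) ⇒ -2 3 7 14 11 0 12 10 9 1 13
j=3: 14>13, skip
j=4: 11≤13, i=3, swap(3,4) ⇒ -2 3 7 11 14 0 12 10 9 1 13
j=5: 0≤13, i=4, swap(4,5) ⇒ -2 3 7 11 0 14 12 10 9 1 13
j=6: 12≤13, i=5, swap(5,6) ⇒ -2 3 7 11 0 12 14 10 9 1 13
j=7: 10≤13, i=6, swap(6,7) ⇒ -2 3 7 11 0 12 10 14 9 1 13
j=8: 9≤13, i=7, swap(7,8) ⇒ -2 3 7 11 0 12 10 9 14 1 13
j=9: 1≤13, i=8, swap(8,9) ⇒ -2 3 7 11 0 12 10 9 1 14 13
swap(9,10) ⇒ -2 3 7 11 0 12 10 9 1 13 14; return 9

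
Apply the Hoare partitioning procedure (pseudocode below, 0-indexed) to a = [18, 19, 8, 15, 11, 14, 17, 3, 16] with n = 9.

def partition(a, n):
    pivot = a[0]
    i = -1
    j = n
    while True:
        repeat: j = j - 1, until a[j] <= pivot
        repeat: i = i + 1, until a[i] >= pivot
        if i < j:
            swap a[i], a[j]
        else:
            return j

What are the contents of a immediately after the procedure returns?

[16, 3, 8, 15, 11, 14, 17, 19, 18]

pivot=18
j stops at 8 (16), i stops at 0 (18); swap ⇒ [16, 19, 8, 15, 11, 14, 17, 3, 18]
j stops at 7 (3), i stops at 1 (19); swap ⇒ [16, 3, 8, 15, 11, 14, 17, 19, 18]
j stops at 6, i stops at 7; i≥j ⇒ return 6. a=[16, 3, 8, 15, 11, 14, 17, 19, 18]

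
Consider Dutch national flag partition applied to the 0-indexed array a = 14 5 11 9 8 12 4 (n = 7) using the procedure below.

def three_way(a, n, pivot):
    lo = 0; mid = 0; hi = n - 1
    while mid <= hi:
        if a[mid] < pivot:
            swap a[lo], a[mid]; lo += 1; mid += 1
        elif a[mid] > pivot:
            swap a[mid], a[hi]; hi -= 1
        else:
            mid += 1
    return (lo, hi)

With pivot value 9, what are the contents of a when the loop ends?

4 5 8 9 12 11 14

lo=0 mid=0 hi=6
14>9: swap(0,6), hi=5 ⇒ 4 5 11 9 8 12 14
4<9: swap(0,0), lo=1 mid=1 ⇒ 4 5 11 9 8 12 14
5<9: swap(1,1), lo=2 mid=2 ⇒ 4 5 11 9 8 12 14
11>9: swap(2,5), hi=4 ⇒ 4 5 12 9 8 11 14
12>9: swap(2,4), hi=3 ⇒ 4 5 8 9 12 11 14
8<9: swap(2,2), lo=3 mid=3 ⇒ 4 5 8 9 12 11 14
9=9: mid=4
done. lo=3 hi=3; a=4 5 8 9 12 11 14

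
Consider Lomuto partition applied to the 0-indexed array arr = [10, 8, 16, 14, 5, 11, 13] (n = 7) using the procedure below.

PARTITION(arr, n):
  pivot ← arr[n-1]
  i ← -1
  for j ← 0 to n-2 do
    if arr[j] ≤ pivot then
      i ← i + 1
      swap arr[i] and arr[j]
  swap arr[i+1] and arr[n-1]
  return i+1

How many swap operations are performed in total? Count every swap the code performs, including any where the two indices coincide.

pivot = arr[6] = 13; i = -1
j=0: arr[0]=10 ≤ 13 → i=0, swap arr[0],arr[0] (no change) → [10, 8, 16, 14, 5, 11, 13]
j=1: arr[1]=8 ≤ 13 → i=1, swap arr[1],arr[1] (no change) → [10, 8, 16, 14, 5, 11, 13]
j=2: arr[2]=16 > 13 → no swap
j=3: arr[3]=14 > 13 → no swap
j=4: arr[4]=5 ≤ 13 → i=2, swap arr[2],arr[4] → [10, 8, 5, 14, 16, 11, 13]
j=5: arr[5]=11 ≤ 13 → i=3, swap arr[3],arr[5] → [10, 8, 5, 11, 16, 14, 13]
final swap arr[4],arr[6] → [10, 8, 5, 11, 13, 14, 16]; return 4

5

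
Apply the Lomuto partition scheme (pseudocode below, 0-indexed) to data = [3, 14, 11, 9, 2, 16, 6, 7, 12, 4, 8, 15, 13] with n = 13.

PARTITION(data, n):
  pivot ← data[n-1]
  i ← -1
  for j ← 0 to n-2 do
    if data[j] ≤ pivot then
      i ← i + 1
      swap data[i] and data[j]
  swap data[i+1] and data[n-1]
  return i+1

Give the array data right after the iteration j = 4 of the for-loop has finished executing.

[3, 11, 9, 2, 14, 16, 6, 7, 12, 4, 8, 15, 13]

pivot=13, i=-1
j=0: 3≤13, i=0, swap(0,0) ⇒ [3, 14, 11, 9, 2, 16, 6, 7, 12, 4, 8, 15, 13]
j=1: 14>13, skip
j=2: 11≤13, i=1, swap(1,2) ⇒ [3, 11, 14, 9, 2, 16, 6, 7, 12, 4, 8, 15, 13]
j=3: 9≤13, i=2, swap(2,3) ⇒ [3, 11, 9, 14, 2, 16, 6, 7, 12, 4, 8, 15, 13]
j=4: 2≤13, i=3, swap(3,4) ⇒ [3, 11, 9, 2, 14, 16, 6, 7, 12, 4, 8, 15, 13]
(after j=4) data = [3, 11, 9, 2, 14, 16, 6, 7, 12, 4, 8, 15, 13]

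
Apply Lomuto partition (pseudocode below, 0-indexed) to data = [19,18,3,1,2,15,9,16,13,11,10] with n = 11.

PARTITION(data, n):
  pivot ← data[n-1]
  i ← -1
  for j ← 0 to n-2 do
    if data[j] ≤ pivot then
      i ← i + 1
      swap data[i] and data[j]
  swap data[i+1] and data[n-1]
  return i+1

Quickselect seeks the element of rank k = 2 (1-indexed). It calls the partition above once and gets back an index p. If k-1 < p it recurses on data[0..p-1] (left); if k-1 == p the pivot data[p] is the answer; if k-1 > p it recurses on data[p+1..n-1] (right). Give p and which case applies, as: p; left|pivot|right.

pivot = data[10] = 10; i = -1
j=0: data[0]=19 > 10 → no swap
j=1: data[1]=18 > 10 → no swap
j=2: data[2]=3 ≤ 10 → i=0, swap data[0],data[2] → [3,18,19,1,2,15,9,16,13,11,10]
j=3: data[3]=1 ≤ 10 → i=1, swap data[1],data[3] → [3,1,19,18,2,15,9,16,13,11,10]
j=4: data[4]=2 ≤ 10 → i=2, swap data[2],data[4] → [3,1,2,18,19,15,9,16,13,11,10]
j=5: data[5]=15 > 10 → no swap
j=6: data[6]=9 ≤ 10 → i=3, swap data[3],data[6] → [3,1,2,9,19,15,18,16,13,11,10]
j=7: data[7]=16 > 10 → no swap
j=8: data[8]=13 > 10 → no swap
j=9: data[9]=11 > 10 → no swap
final swap data[4],data[10] → [3,1,2,9,10,15,18,16,13,11,19]; return 4
p = 4; k-1 = 1 < 4 ⇒ left

4; left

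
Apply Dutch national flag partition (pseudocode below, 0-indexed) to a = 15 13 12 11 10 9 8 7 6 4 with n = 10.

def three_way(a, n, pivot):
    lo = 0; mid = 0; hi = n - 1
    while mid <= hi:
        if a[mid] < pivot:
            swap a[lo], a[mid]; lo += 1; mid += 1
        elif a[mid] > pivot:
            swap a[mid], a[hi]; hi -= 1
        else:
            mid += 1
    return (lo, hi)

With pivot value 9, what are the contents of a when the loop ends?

4 6 7 8 9 10 11 12 13 15

pivot = 9; lo=0, mid=0, hi=9
a[mid]=15>9: swap a[0],a[9]; hi=8 → 4 13 12 11 10 9 8 7 6 15
a[mid]=4<9: swap a[0],a[0]; lo=1,mid=1 → 4 13 12 11 10 9 8 7 6 15
a[mid]=13>9: swap a[1],a[8]; hi=7 → 4 6 12 11 10 9 8 7 13 15
a[mid]=6<9: swap a[1],a[1]; lo=2,mid=2 → 4 6 12 11 10 9 8 7 13 15
a[mid]=12>9: swap a[2],a[7]; hi=6 → 4 6 7 11 10 9 8 12 13 15
a[mid]=7<9: swap a[2],a[2]; lo=3,mid=3 → 4 6 7 11 10 9 8 12 13 15
a[mid]=11>9: swap a[3],a[6]; hi=5 → 4 6 7 8 10 9 11 12 13 15
a[mid]=8<9: swap a[3],a[3]; lo=4,mid=4 → 4 6 7 8 10 9 11 12 13 15
a[mid]=10>9: swap a[4],a[5]; hi=4 → 4 6 7 8 9 10 11 12 13 15
a[mid]=9=9: mid=5
end: lo=4, hi=4; a = 4 6 7 8 9 10 11 12 13 15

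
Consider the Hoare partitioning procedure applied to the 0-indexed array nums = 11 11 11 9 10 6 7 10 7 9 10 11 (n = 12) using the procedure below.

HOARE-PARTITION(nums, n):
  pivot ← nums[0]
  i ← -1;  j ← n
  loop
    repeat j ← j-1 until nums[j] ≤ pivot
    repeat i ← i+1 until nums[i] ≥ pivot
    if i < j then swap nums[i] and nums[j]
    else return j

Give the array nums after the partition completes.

11 10 9 9 10 6 7 10 7 11 11 11

pivot=11
j stops at 11 (11), i stops at 0 (11); swap ⇒ 11 11 11 9 10 6 7 10 7 9 10 11
j stops at 10 (10), i stops at 1 (11); swap ⇒ 11 10 11 9 10 6 7 10 7 9 11 11
j stops at 9 (9), i stops at 2 (11); swap ⇒ 11 10 9 9 10 6 7 10 7 11 11 11
j stops at 8, i stops at 9; i≥j ⇒ return 8. nums=11 10 9 9 10 6 7 10 7 11 11 11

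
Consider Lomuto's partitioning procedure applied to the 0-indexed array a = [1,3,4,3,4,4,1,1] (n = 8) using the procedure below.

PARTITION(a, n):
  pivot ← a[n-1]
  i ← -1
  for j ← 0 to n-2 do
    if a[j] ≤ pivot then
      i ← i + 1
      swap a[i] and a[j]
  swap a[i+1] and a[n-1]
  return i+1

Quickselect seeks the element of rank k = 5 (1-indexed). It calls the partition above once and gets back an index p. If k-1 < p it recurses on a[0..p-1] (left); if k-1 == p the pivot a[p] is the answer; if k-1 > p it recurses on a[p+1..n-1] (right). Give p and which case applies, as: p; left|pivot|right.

pivot=1, i=-1
j=0: 1≤1, i=0, swap(0,0) ⇒ [1,3,4,3,4,4,1,1]
j=1: 3>1, skip
j=2: 4>1, skip
j=3: 3>1, skip
j=4: 4>1, skip
j=5: 4>1, skip
j=6: 1≤1, i=1, swap(1,6) ⇒ [1,1,4,3,4,4,3,1]
swap(2,7) ⇒ [1,1,1,3,4,4,3,4]; return 2
p = 2; k-1 = 4 > 2 ⇒ right

2; right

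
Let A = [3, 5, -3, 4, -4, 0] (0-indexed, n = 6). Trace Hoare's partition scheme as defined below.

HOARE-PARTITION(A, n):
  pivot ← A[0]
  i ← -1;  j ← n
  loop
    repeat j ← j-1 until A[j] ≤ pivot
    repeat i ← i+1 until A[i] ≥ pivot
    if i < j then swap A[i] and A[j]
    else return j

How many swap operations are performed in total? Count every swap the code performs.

2

pivot = A[0] = 3; i = -1, j = 6
j→5 (A[5]=0≤3), i→0 (A[0]=3≥3); i<j, swap → [0, 5, -3, 4, -4, 3]
j→4 (A[4]=-4≤3), i→1 (A[1]=5≥3); i<j, swap → [0, -4, -3, 4, 5, 3]
j→2, i→3; i≥j, return j=2. A = [0, -4, -3, 4, 5, 3]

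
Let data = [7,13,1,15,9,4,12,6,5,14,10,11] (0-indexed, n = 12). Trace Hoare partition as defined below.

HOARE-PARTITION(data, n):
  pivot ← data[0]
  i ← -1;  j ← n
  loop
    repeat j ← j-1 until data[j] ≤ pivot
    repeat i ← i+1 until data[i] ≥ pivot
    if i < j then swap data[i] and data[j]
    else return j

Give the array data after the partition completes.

[5,6,1,4,9,15,12,13,7,14,10,11]

pivot = data[0] = 7; i = -1, j = 12
j→8 (data[8]=5≤7), i→0 (data[0]=7≥7); i<j, swap → [5,13,1,15,9,4,12,6,7,14,10,11]
j→7 (data[7]=6≤7), i→1 (data[1]=13≥7); i<j, swap → [5,6,1,15,9,4,12,13,7,14,10,11]
j→5 (data[5]=4≤7), i→3 (data[3]=15≥7); i<j, swap → [5,6,1,4,9,15,12,13,7,14,10,11]
j→3, i→4; i≥j, return j=3. data = [5,6,1,4,9,15,12,13,7,14,10,11]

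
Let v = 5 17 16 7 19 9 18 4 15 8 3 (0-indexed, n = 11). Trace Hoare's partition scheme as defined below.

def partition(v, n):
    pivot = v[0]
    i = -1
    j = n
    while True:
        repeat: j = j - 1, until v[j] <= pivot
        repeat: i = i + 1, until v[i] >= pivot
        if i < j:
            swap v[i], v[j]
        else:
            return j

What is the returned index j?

pivot = v[0] = 5; i = -1, j = 11
j→10 (v[10]=3≤5), i→0 (v[0]=5≥5); i<j, swap → 3 17 16 7 19 9 18 4 15 8 5
j→7 (v[7]=4≤5), i→1 (v[1]=17≥5); i<j, swap → 3 4 16 7 19 9 18 17 15 8 5
j→1, i→2; i≥j, return j=1. v = 3 4 16 7 19 9 18 17 15 8 5

1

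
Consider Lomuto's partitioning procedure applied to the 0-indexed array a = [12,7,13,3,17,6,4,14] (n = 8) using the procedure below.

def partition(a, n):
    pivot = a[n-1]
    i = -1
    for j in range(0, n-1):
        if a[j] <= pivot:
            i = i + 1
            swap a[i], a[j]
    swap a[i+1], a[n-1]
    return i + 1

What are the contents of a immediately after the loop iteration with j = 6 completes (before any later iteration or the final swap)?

pivot = a[7] = 14; i = -1
j=0: a[0]=12 ≤ 14 → i=0, swap a[0],a[0] (no change) → [12,7,13,3,17,6,4,14]
j=1: a[1]=7 ≤ 14 → i=1, swap a[1],a[1] (no change) → [12,7,13,3,17,6,4,14]
j=2: a[2]=13 ≤ 14 → i=2, swap a[2],a[2] (no change) → [12,7,13,3,17,6,4,14]
j=3: a[3]=3 ≤ 14 → i=3, swap a[3],a[3] (no change) → [12,7,13,3,17,6,4,14]
j=4: a[4]=17 > 14 → no swap
j=5: a[5]=6 ≤ 14 → i=4, swap a[4],a[5] → [12,7,13,3,6,17,4,14]
j=6: a[6]=4 ≤ 14 → i=5, swap a[5],a[6] → [12,7,13,3,6,4,17,14]
(after j=6) a = [12,7,13,3,6,4,17,14]

[12,7,13,3,6,4,17,14]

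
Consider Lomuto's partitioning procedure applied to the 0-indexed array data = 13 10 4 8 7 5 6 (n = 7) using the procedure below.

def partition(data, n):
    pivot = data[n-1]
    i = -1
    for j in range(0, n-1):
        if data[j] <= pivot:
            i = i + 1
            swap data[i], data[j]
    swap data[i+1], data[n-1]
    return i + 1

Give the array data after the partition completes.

pivot = data[6] = 6; i = -1
j=0: data[0]=13 > 6 → no swap
j=1: data[1]=10 > 6 → no swap
j=2: data[2]=4 ≤ 6 → i=0, swap data[0],data[2] → 4 10 13 8 7 5 6
j=3: data[3]=8 > 6 → no swap
j=4: data[4]=7 > 6 → no swap
j=5: data[5]=5 ≤ 6 → i=1, swap data[1],data[5] → 4 5 13 8 7 10 6
final swap data[2],data[6] → 4 5 6 8 7 10 13; return 2

4 5 6 8 7 10 13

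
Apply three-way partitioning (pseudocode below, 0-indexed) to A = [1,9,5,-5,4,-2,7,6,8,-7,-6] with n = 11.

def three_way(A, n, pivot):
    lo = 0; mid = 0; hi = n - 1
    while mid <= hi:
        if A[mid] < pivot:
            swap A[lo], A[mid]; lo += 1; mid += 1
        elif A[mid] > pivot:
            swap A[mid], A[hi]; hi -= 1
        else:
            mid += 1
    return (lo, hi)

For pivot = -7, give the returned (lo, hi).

lo=0 mid=0 hi=10
1>-7: swap(0,10), hi=9 ⇒ [-6,9,5,-5,4,-2,7,6,8,-7,1]
-6>-7: swap(0,9), hi=8 ⇒ [-7,9,5,-5,4,-2,7,6,8,-6,1]
-7=-7: mid=1
9>-7: swap(1,8), hi=7 ⇒ [-7,8,5,-5,4,-2,7,6,9,-6,1]
8>-7: swap(1,7), hi=6 ⇒ [-7,6,5,-5,4,-2,7,8,9,-6,1]
6>-7: swap(1,6), hi=5 ⇒ [-7,7,5,-5,4,-2,6,8,9,-6,1]
7>-7: swap(1,5), hi=4 ⇒ [-7,-2,5,-5,4,7,6,8,9,-6,1]
-2>-7: swap(1,4), hi=3 ⇒ [-7,4,5,-5,-2,7,6,8,9,-6,1]
4>-7: swap(1,3), hi=2 ⇒ [-7,-5,5,4,-2,7,6,8,9,-6,1]
-5>-7: swap(1,2), hi=1 ⇒ [-7,5,-5,4,-2,7,6,8,9,-6,1]
5>-7: swap(1,1), hi=0 ⇒ [-7,5,-5,4,-2,7,6,8,9,-6,1]
done. lo=0 hi=0; A=[-7,5,-5,4,-2,7,6,8,9,-6,1]

(0, 0)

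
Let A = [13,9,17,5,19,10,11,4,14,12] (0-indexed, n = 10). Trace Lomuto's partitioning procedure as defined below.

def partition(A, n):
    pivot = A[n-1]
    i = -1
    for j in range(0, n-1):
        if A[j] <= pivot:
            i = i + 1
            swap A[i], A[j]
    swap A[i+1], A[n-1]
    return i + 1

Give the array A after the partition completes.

[9,5,10,11,4,12,13,19,14,17]

pivot = A[9] = 12; i = -1
j=0: A[0]=13 > 12 → no swap
j=1: A[1]=9 ≤ 12 → i=0, swap A[0],A[1] → [9,13,17,5,19,10,11,4,14,12]
j=2: A[2]=17 > 12 → no swap
j=3: A[3]=5 ≤ 12 → i=1, swap A[1],A[3] → [9,5,17,13,19,10,11,4,14,12]
j=4: A[4]=19 > 12 → no swap
j=5: A[5]=10 ≤ 12 → i=2, swap A[2],A[5] → [9,5,10,13,19,17,11,4,14,12]
j=6: A[6]=11 ≤ 12 → i=3, swap A[3],A[6] → [9,5,10,11,19,17,13,4,14,12]
j=7: A[7]=4 ≤ 12 → i=4, swap A[4],A[7] → [9,5,10,11,4,17,13,19,14,12]
j=8: A[8]=14 > 12 → no swap
final swap A[5],A[9] → [9,5,10,11,4,12,13,19,14,17]; return 5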